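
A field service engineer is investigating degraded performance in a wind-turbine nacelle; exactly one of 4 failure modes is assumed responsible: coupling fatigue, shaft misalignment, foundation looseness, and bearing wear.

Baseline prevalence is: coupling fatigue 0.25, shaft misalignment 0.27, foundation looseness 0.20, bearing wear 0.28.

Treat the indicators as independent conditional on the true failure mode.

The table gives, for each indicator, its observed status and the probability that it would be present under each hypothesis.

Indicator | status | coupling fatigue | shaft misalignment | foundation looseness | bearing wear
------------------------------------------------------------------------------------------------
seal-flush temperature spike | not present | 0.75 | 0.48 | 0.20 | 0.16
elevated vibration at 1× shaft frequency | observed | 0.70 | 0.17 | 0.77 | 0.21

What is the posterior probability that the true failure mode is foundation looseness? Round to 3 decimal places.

0.513

By Bayes' rule with conditional independence, the unnormalized weight for each hypothesis is prior × ∏ likelihoods (using 1 − P(present | H) for each absent indicator):
  coupling fatigue: 0.25 × (1 − 0.75) × 0.70 = 0.04375
  shaft misalignment: 0.27 × (1 − 0.48) × 0.17 = 0.023868
  foundation looseness: 0.20 × (1 − 0.20) × 0.77 = 0.1232
  bearing wear: 0.28 × (1 − 0.16) × 0.21 = 0.049392
Normalizing constant Z = 0.04375 + 0.023868 + 0.1232 + 0.049392 = 0.24021.
P(foundation looseness | evidence) = 0.1232 / 0.24021 ≈ 0.513.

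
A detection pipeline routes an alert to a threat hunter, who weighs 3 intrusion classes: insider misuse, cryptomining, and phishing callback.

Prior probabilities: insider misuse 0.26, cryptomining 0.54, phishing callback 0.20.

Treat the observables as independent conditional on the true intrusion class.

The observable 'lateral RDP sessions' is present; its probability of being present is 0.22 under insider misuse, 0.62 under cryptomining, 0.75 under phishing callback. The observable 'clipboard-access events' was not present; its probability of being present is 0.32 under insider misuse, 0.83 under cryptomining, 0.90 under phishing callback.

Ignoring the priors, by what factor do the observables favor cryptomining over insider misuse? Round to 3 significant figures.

0.705

Take the product of per-observable likelihoods under each hypothesis (using 1 − P(present | H) for each absent observable), then divide.
  cryptomining: 0.62 × (1 − 0.83) = 0.1054
  insider misuse: 0.22 × (1 − 0.32) = 0.1496
Bayes factor = 0.1054 / 0.1496 ≈ 0.705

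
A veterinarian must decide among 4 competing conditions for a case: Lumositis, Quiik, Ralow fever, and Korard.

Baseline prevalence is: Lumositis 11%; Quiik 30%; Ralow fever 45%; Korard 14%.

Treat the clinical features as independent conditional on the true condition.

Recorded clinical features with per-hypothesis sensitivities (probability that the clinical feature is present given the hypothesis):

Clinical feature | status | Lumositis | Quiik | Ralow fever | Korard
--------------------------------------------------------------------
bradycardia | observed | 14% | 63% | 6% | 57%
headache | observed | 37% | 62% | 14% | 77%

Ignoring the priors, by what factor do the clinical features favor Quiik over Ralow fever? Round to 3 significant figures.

Take the product of per-clinical feature likelihoods under each hypothesis, then divide.
  Quiik: 0.63 × 0.62 = 0.3906
  Ralow fever: 0.06 × 0.14 = 0.0084
Bayes factor = 0.3906 / 0.0084 ≈ 46.5

46.5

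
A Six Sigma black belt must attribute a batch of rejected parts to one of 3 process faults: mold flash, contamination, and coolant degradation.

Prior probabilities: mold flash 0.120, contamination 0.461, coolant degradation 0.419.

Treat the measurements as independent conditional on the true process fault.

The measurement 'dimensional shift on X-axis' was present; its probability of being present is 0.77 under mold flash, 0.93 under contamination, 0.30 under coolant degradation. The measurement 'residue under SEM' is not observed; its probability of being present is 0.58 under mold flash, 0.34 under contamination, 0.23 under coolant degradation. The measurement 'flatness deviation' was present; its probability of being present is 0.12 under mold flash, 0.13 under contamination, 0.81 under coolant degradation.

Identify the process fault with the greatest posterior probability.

coolant degradation

For each hypothesis, the unnormalized posterior weight is prior × product of the measurement likelihoods (using 1 − P(present | H) for each absent measurement):
  mold flash: 0.120 × 0.77 × (1 − 0.58) × 0.12 = 0.004657
  contamination: 0.461 × 0.93 × (1 − 0.34) × 0.13 = 0.036785
  coolant degradation: 0.419 × 0.30 × (1 − 0.23) × 0.81 = 0.078399
Normalizing constant Z = 0.004657 + 0.036785 + 0.078399 = 0.11984.
P(mold flash | evidence) ≈ 0.004657 / 0.11984 ≈ 0.039
P(contamination | evidence) ≈ 0.036785 / 0.11984 ≈ 0.307
P(coolant degradation | evidence) ≈ 0.078399 / 0.11984 ≈ 0.654
The largest is 0.654, so coolant degradation is most probable.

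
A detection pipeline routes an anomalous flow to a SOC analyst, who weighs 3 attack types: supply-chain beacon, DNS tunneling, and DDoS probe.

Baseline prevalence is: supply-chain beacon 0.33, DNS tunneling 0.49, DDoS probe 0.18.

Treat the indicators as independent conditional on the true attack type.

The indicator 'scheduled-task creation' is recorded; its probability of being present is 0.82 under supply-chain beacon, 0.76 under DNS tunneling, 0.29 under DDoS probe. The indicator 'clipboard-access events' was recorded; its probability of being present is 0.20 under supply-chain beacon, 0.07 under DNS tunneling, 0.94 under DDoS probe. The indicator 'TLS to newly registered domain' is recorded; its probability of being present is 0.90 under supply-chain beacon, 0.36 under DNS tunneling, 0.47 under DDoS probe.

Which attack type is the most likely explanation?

supply-chain beacon

Multiply each prior by the joint likelihood of the indicator pattern:
  supply-chain beacon: 0.33 × 0.82 × 0.20 × 0.90 = 0.048708
  DNS tunneling: 0.49 × 0.76 × 0.07 × 0.36 = 0.0093845
  DDoS probe: 0.18 × 0.29 × 0.94 × 0.47 = 0.023062
The unnormalized weights sum to 0.081154.
P(supply-chain beacon | evidence) ≈ 0.048708 / 0.081154 ≈ 0.600
P(DNS tunneling | evidence) ≈ 0.0093845 / 0.081154 ≈ 0.116
P(DDoS probe | evidence) ≈ 0.023062 / 0.081154 ≈ 0.284
The largest is 0.600, so supply-chain beacon is most probable.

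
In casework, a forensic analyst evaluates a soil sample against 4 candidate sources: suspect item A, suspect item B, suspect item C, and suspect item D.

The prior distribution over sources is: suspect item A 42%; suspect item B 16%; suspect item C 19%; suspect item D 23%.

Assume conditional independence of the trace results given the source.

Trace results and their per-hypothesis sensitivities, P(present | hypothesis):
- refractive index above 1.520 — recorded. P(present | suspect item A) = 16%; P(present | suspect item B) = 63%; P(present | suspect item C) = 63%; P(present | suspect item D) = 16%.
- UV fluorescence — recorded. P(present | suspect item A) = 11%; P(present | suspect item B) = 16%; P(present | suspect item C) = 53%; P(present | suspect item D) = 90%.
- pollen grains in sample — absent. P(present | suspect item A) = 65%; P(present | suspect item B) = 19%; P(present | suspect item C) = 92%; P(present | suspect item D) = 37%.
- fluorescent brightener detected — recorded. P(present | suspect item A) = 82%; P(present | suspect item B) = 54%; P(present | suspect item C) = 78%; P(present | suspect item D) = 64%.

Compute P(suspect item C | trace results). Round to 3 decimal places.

Multiply each prior by the joint likelihood of the trace result pattern (using 1 − P(present | H) for each absent trace result):
  suspect item A: 0.42 × 0.16 × 0.11 × (1 − 0.65) × 0.82 = 0.0021215
  suspect item B: 0.16 × 0.63 × 0.16 × (1 − 0.19) × 0.54 = 0.0070544
  suspect item C: 0.19 × 0.63 × 0.53 × (1 − 0.92) × 0.78 = 0.0039587
  suspect item D: 0.23 × 0.16 × 0.90 × (1 − 0.37) × 0.64 = 0.013354
Normalizing constant Z = 0.0021215 + 0.0070544 + 0.0039587 + 0.013354 = 0.026489.
P(suspect item C | evidence) = 0.0039587 / 0.026489 ≈ 0.149.

0.149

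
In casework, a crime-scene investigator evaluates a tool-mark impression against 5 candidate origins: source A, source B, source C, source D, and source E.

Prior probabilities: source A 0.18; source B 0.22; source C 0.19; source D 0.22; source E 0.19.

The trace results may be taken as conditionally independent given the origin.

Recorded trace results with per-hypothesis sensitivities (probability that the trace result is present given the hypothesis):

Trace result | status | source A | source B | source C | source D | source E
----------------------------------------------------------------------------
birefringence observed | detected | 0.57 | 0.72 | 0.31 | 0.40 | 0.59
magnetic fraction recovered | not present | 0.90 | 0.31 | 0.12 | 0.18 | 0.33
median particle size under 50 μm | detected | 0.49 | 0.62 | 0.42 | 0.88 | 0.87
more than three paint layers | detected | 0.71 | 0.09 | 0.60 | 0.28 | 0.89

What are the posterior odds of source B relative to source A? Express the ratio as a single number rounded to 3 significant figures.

1.71

Posterior odds equal prior odds times the likelihood ratio; only the two competing hypotheses matter (using 1 − P(present | H) for each absent trace result).
  source B: 0.22 × 0.72 × (1 − 0.31) × 0.62 × 0.09 = 0.0060987
  source A: 0.18 × 0.57 × (1 − 0.90) × 0.49 × 0.71 = 0.0035695
Odds(source B : source A) = 0.0060987 / 0.0035695 ≈ 1.71.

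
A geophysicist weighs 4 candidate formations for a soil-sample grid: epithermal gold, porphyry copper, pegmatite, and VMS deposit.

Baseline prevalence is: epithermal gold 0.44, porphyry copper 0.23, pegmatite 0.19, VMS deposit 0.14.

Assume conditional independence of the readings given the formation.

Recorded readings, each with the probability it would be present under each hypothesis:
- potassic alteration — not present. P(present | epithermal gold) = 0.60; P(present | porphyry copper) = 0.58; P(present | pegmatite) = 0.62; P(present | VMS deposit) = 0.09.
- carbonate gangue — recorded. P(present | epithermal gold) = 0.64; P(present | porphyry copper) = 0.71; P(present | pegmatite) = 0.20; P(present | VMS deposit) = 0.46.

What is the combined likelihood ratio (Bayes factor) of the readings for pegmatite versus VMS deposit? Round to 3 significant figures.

Joint likelihood of the reading pattern under each hypothesis (using 1 − P(present | H) for each absent reading):
  pegmatite: (1 − 0.62) × 0.20 = 0.076
  VMS deposit: (1 − 0.09) × 0.46 = 0.4186
Bayes factor = 0.076 / 0.4186 ≈ 0.182

0.182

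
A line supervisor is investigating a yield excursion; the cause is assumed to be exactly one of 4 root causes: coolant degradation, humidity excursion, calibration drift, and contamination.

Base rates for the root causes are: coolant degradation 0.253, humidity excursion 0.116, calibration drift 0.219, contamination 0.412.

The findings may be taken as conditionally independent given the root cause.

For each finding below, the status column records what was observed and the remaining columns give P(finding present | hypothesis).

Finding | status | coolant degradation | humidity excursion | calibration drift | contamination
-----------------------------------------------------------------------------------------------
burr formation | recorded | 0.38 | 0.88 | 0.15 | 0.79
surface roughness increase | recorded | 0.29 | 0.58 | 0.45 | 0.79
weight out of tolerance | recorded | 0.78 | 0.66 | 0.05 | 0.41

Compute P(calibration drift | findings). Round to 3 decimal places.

By Bayes' rule with conditional independence, the unnormalized weight for each hypothesis is prior × ∏ likelihoods:
  coolant degradation: 0.253 × 0.38 × 0.29 × 0.78 = 0.021747
  humidity excursion: 0.116 × 0.88 × 0.58 × 0.66 = 0.039076
  calibration drift: 0.219 × 0.15 × 0.45 × 0.05 = 0.00073912
  contamination: 0.412 × 0.79 × 0.79 × 0.41 = 0.10542
Normalizing constant Z = 0.021747 + 0.039076 + 0.00073912 + 0.10542 = 0.16699.
P(calibration drift | evidence) = 0.00073912 / 0.16699 ≈ 0.004.

0.004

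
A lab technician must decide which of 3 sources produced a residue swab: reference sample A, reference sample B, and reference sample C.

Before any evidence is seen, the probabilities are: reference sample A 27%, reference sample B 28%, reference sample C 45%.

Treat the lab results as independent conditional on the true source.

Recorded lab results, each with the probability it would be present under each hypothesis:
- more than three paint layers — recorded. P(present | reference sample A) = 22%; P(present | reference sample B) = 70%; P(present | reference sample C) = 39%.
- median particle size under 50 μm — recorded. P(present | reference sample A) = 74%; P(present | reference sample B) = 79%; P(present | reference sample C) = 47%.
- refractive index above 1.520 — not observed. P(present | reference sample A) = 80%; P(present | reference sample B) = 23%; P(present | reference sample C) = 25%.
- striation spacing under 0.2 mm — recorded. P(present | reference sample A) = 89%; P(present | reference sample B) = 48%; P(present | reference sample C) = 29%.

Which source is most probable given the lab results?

For each hypothesis, the unnormalized posterior weight is prior × product of the lab result likelihoods (using 1 − P(present | H) for each absent lab result):
  reference sample A: 0.27 × 0.22 × 0.74 × (1 − 0.80) × 0.89 = 0.0078242
  reference sample B: 0.28 × 0.70 × 0.79 × (1 − 0.23) × 0.48 = 0.057229
  reference sample C: 0.45 × 0.39 × 0.47 × (1 − 0.25) × 0.29 = 0.01794
The unnormalized weights sum to 0.082994.
P(reference sample A | evidence) ≈ 0.0078242 / 0.082994 ≈ 0.094
P(reference sample B | evidence) ≈ 0.057229 / 0.082994 ≈ 0.690
P(reference sample C | evidence) ≈ 0.01794 / 0.082994 ≈ 0.216
The largest is 0.690, so reference sample B is most probable.

reference sample B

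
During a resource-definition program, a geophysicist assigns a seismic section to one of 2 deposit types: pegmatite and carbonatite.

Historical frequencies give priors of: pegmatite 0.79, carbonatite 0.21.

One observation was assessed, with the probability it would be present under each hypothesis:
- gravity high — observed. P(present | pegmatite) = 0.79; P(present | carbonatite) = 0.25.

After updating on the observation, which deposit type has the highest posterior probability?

pegmatite

Multiply each prior by the likelihood of the observation:
  pegmatite: 0.79 × 0.79 = 0.6241
  carbonatite: 0.21 × 0.25 = 0.0525
The unnormalized weights sum to 0.6766.
P(pegmatite | evidence) ≈ 0.6241 / 0.6766 ≈ 0.922
P(carbonatite | evidence) ≈ 0.0525 / 0.6766 ≈ 0.078
The largest is 0.922, so pegmatite is most probable.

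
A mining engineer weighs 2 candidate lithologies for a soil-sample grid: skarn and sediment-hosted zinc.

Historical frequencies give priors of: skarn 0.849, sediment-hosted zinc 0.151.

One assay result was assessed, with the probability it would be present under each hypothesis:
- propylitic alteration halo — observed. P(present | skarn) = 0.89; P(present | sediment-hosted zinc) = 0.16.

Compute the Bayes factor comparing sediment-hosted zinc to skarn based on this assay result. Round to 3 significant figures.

0.180

The Bayes factor is the ratio of the two likelihoods.
  sediment-hosted zinc: 0.16
  skarn: 0.89
Bayes factor = 0.16 / 0.89 ≈ 0.180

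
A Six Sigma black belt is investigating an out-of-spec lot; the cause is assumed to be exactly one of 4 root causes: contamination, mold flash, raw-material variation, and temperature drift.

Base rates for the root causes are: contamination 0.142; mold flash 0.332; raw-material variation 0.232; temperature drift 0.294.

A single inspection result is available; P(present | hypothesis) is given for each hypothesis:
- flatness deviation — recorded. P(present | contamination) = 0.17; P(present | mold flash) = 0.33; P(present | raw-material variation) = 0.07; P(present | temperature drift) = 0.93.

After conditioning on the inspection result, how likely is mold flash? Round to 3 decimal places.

0.259

For each hypothesis, the unnormalized posterior weight is prior × likelihood:
  contamination: 0.142 × 0.17 = 0.02414
  mold flash: 0.332 × 0.33 = 0.10956
  raw-material variation: 0.232 × 0.07 = 0.01624
  temperature drift: 0.294 × 0.93 = 0.27342
Normalizing constant Z = 0.02414 + 0.10956 + 0.01624 + 0.27342 = 0.42336.
P(mold flash | evidence) = 0.10956 / 0.42336 ≈ 0.259.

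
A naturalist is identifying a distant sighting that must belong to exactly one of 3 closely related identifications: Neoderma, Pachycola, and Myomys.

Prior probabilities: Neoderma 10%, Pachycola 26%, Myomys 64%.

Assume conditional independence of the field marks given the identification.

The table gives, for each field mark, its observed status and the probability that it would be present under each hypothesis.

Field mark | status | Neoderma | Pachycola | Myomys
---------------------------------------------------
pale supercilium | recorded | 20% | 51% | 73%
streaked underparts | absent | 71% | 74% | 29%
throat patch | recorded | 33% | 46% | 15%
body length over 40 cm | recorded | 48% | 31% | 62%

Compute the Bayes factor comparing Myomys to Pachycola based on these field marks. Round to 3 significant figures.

The Bayes factor is the ratio of the joint likelihoods of the field mark pattern under the two hypotheses (using 1 − P(present | H) for each absent field mark).
  Myomys: 0.73 × (1 − 0.29) × 0.15 × 0.62 = 0.048202
  Pachycola: 0.51 × (1 − 0.74) × 0.46 × 0.31 = 0.018909
Bayes factor = 0.048202 / 0.018909 ≈ 2.55

2.55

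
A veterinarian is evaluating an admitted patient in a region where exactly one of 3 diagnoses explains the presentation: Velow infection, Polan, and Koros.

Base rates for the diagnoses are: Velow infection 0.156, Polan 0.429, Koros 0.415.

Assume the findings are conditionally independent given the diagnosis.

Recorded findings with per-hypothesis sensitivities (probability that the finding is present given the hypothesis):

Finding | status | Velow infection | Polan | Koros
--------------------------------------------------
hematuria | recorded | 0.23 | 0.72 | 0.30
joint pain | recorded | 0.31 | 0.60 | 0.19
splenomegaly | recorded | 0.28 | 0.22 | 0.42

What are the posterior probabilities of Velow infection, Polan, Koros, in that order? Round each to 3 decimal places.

0.058, 0.758, 0.185

For each hypothesis, the unnormalized posterior weight is prior × product of the finding likelihoods:
  Velow infection: 0.156 × 0.23 × 0.31 × 0.28 = 0.0031144
  Polan: 0.429 × 0.72 × 0.60 × 0.22 = 0.040772
  Koros: 0.415 × 0.30 × 0.19 × 0.42 = 0.0099351
The unnormalized weights sum to 0.053822.
P(Velow infection | evidence) = 0.0031144 / 0.053822 ≈ 0.058
P(Polan | evidence) = 0.040772 / 0.053822 ≈ 0.758
P(Koros | evidence) = 0.0099351 / 0.053822 ≈ 0.185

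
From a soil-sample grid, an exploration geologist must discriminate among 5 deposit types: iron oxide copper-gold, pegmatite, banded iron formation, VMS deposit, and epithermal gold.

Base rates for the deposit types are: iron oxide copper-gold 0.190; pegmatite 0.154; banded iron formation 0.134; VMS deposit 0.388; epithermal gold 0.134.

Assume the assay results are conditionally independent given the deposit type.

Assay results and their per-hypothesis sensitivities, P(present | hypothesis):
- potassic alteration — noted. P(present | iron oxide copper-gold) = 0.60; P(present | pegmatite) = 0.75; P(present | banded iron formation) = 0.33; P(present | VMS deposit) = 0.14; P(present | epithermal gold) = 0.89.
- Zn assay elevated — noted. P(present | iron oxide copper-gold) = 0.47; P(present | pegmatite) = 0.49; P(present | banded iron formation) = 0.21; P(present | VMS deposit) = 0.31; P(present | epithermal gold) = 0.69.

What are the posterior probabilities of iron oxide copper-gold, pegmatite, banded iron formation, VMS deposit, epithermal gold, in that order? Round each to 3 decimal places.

0.245, 0.259, 0.042, 0.077, 0.376

Multiply each prior by the joint likelihood of the assay result pattern:
  iron oxide copper-gold: 0.190 × 0.60 × 0.47 = 0.05358
  pegmatite: 0.154 × 0.75 × 0.49 = 0.056595
  banded iron formation: 0.134 × 0.33 × 0.21 = 0.0092862
  VMS deposit: 0.388 × 0.14 × 0.31 = 0.016839
  epithermal gold: 0.134 × 0.89 × 0.69 = 0.082289
Marginal likelihood of the evidence = 0.21859.
P(iron oxide copper-gold | evidence) = 0.05358 / 0.21859 ≈ 0.245
P(pegmatite | evidence) = 0.056595 / 0.21859 ≈ 0.259
P(banded iron formation | evidence) = 0.0092862 / 0.21859 ≈ 0.042
P(VMS deposit | evidence) = 0.016839 / 0.21859 ≈ 0.077
P(epithermal gold | evidence) = 0.082289 / 0.21859 ≈ 0.376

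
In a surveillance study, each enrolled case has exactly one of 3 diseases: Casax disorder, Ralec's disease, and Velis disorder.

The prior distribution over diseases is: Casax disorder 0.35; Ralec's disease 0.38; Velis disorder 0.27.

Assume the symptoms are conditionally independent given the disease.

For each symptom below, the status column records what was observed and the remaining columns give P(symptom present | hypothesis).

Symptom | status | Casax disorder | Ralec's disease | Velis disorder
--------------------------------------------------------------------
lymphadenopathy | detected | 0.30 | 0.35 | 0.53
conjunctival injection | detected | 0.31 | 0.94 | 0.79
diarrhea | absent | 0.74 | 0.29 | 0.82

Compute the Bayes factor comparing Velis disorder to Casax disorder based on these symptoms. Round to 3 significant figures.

Joint likelihood of the symptom pattern under each hypothesis (using 1 − P(present | H) for each absent symptom):
  Velis disorder: 0.53 × 0.79 × (1 − 0.82) = 0.075366
  Casax disorder: 0.30 × 0.31 × (1 − 0.74) = 0.02418
Bayes factor = 0.075366 / 0.02418 ≈ 3.12

3.12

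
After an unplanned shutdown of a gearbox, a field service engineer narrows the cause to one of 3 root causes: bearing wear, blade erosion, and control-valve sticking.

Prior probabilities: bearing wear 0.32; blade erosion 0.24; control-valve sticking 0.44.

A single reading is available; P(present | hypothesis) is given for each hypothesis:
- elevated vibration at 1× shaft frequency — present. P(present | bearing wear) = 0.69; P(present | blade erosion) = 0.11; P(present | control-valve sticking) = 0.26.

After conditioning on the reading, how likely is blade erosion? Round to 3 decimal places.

By Bayes' rule, the unnormalized weight for each hypothesis is prior × likelihood:
  bearing wear: 0.32 × 0.69 = 0.2208
  blade erosion: 0.24 × 0.11 = 0.0264
  control-valve sticking: 0.44 × 0.26 = 0.1144
The unnormalized weights sum to 0.3616.
P(blade erosion | evidence) = 0.0264 / 0.3616 ≈ 0.073.

0.073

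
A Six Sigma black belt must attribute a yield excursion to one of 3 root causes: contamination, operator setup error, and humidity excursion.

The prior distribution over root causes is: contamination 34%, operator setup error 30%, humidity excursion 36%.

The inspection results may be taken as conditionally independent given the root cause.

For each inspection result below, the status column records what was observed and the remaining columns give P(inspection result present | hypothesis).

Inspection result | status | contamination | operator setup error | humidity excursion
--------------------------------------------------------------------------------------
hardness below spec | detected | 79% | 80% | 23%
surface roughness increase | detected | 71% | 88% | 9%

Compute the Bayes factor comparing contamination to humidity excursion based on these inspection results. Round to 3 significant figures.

27.1

Take the product of per-inspection result likelihoods under each hypothesis, then divide.
  contamination: 0.79 × 0.71 = 0.5609
  humidity excursion: 0.23 × 0.09 = 0.0207
Bayes factor = 0.5609 / 0.0207 ≈ 27.1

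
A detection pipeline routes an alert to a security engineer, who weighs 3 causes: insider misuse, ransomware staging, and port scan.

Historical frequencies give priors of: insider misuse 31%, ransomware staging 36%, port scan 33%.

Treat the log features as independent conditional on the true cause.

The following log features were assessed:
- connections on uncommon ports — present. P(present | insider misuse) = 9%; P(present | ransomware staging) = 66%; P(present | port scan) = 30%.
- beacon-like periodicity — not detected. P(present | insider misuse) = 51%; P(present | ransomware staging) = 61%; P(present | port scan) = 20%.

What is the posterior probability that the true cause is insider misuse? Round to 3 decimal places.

By Bayes' rule with conditional independence, the unnormalized weight for each hypothesis is prior × ∏ likelihoods (using 1 − P(present | H) for each absent log feature):
  insider misuse: 0.31 × 0.09 × (1 − 0.51) = 0.013671
  ransomware staging: 0.36 × 0.66 × (1 − 0.61) = 0.092664
  port scan: 0.33 × 0.30 × (1 − 0.20) = 0.0792
Marginal likelihood of the evidence = 0.18554.
P(insider misuse | evidence) = 0.013671 / 0.18554 ≈ 0.074.

0.074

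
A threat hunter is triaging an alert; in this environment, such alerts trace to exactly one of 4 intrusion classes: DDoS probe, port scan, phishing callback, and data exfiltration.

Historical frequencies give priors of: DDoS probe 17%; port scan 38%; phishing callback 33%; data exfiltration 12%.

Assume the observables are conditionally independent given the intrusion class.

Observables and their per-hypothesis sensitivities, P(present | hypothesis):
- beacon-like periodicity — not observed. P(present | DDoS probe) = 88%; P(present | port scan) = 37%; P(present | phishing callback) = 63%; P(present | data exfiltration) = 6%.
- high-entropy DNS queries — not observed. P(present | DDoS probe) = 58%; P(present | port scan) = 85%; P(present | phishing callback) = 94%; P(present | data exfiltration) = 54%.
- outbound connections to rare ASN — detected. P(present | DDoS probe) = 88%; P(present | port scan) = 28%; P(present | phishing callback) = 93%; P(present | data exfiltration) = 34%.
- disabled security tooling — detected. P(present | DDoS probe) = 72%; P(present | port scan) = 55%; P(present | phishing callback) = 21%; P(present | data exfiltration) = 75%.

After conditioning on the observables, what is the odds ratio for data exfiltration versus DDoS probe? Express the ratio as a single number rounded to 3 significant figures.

Posterior odds equal prior odds times the likelihood ratio; only the two competing hypotheses matter (using 1 − P(present | H) for each absent observable).
  data exfiltration: 0.12 × (1 − 0.06) × (1 − 0.54) × 0.34 × 0.75 = 0.013231
  DDoS probe: 0.17 × (1 − 0.88) × (1 − 0.58) × 0.88 × 0.72 = 0.0054287
Posterior odds = 0.013231 / 0.0054287 ≈ 2.44.

2.44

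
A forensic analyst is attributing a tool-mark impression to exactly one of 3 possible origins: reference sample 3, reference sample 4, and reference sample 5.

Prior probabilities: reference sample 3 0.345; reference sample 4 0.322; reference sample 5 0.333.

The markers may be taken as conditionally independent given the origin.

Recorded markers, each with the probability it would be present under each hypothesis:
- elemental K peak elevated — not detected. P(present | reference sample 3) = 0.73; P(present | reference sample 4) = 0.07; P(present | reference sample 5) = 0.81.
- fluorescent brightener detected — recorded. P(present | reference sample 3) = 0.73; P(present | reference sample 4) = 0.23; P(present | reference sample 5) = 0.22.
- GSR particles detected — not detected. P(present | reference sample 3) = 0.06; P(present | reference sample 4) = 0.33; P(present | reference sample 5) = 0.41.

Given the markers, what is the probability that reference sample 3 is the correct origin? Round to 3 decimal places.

Multiply each prior by the joint likelihood of the marker pattern (using 1 − P(present | H) for each absent marker):
  reference sample 3: 0.345 × (1 − 0.73) × 0.73 × (1 − 0.06) = 0.06392
  reference sample 4: 0.322 × (1 − 0.07) × 0.23 × (1 − 0.33) = 0.046147
  reference sample 5: 0.333 × (1 − 0.81) × 0.22 × (1 − 0.41) = 0.0082124
Marginal likelihood of the evidence = 0.11828.
P(reference sample 3 | evidence) = 0.06392 / 0.11828 ≈ 0.540.

0.540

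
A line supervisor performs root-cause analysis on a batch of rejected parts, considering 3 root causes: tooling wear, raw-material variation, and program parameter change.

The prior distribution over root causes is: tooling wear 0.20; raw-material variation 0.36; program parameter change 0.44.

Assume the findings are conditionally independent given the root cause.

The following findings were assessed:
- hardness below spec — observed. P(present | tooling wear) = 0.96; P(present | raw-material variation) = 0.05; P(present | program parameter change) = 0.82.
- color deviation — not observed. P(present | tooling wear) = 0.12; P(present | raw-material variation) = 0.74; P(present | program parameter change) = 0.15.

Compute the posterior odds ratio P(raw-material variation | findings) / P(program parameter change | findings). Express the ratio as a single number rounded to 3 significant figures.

Posterior odds equal prior odds times the likelihood ratio; only the two competing hypotheses matter (using 1 − P(present | H) for each absent finding).
  raw-material variation: 0.36 × 0.05 × (1 − 0.74) = 0.00468
  program parameter change: 0.44 × 0.82 × (1 − 0.15) = 0.30668
Odds(raw-material variation : program parameter change) = 0.00468 / 0.30668 ≈ 0.0153.

0.0153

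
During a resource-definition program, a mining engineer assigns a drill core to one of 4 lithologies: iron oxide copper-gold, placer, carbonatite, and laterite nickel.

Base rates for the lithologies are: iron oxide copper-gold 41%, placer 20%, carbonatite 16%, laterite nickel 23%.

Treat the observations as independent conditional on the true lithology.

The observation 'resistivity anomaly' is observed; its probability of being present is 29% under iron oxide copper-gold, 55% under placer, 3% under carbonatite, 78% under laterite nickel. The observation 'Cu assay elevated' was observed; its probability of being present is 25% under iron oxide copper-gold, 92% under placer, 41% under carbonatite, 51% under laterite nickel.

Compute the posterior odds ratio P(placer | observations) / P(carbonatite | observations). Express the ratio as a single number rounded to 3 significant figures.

The normalizing constant cancels in an odds ratio, so compute prior × likelihood for the two hypotheses only:
  placer: 0.20 × 0.55 × 0.92 = 0.1012
  carbonatite: 0.16 × 0.03 × 0.41 = 0.001968
Odds(placer : carbonatite) = 0.1012 / 0.001968 ≈ 51.4.

51.4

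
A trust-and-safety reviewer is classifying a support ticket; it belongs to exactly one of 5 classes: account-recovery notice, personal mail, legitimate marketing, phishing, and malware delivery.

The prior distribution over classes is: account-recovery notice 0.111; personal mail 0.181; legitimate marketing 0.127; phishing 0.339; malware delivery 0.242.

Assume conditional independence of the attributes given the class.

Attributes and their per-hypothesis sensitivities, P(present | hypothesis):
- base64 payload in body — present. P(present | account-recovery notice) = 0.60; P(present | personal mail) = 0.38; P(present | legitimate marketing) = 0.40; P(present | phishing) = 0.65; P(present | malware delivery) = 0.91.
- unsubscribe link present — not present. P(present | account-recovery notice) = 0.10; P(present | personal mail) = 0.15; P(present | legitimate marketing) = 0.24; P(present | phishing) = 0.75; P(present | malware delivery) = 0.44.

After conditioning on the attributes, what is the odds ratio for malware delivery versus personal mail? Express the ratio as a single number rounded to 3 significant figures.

2.11

Posterior odds equal prior odds times the likelihood ratio; only the two competing hypotheses matter (using 1 − P(present | H) for each absent attribute).
  malware delivery: 0.242 × 0.91 × (1 − 0.44) = 0.12332
  personal mail: 0.181 × 0.38 × (1 − 0.15) = 0.058463
Posterior odds = 0.12332 / 0.058463 ≈ 2.11.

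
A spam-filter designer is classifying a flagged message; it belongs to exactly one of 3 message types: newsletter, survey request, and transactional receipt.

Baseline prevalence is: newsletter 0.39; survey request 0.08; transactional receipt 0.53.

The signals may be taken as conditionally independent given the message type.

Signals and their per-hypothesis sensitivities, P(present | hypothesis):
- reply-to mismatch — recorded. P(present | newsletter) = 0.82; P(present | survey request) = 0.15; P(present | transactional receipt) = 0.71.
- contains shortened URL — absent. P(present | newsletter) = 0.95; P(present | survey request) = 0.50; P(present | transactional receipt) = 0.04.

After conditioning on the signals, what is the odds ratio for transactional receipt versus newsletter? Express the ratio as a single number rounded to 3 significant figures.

Unnormalized posterior weight (prior times the signal likelihoods) for each of the two hypotheses (using 1 − P(present | H) for each absent signal):
  transactional receipt: 0.53 × 0.71 × (1 − 0.04) = 0.36125
  newsletter: 0.39 × 0.82 × (1 − 0.95) = 0.01599
Odds(transactional receipt : newsletter) = 0.36125 / 0.01599 ≈ 22.6.

22.6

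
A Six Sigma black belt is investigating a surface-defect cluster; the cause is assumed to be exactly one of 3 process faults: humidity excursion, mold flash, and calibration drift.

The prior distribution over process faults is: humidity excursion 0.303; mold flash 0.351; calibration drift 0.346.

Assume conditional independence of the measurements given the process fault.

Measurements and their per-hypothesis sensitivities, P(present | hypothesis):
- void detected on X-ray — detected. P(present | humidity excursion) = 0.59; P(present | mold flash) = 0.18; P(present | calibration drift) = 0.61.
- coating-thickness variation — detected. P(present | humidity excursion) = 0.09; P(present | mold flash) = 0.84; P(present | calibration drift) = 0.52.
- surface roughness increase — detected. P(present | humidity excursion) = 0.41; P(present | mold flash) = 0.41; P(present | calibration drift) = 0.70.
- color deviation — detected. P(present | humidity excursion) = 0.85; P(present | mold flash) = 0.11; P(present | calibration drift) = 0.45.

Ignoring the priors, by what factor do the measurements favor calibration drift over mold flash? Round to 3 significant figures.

14.7

The Bayes factor is the ratio of the joint likelihoods of the measurement pattern under the two hypotheses.
  calibration drift: 0.61 × 0.52 × 0.70 × 0.45 = 0.099918
  mold flash: 0.18 × 0.84 × 0.41 × 0.11 = 0.0068191
Bayes factor = 0.099918 / 0.0068191 ≈ 14.7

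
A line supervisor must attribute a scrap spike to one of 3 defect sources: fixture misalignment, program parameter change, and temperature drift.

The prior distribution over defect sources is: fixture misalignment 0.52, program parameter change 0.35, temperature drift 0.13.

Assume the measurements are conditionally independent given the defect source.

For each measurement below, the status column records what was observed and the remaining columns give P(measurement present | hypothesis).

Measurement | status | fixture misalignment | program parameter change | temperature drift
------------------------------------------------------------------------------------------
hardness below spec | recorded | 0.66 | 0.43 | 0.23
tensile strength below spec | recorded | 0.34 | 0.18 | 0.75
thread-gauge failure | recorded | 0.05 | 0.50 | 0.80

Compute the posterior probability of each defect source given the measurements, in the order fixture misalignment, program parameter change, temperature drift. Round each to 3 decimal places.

For each hypothesis, the unnormalized posterior weight is prior × product of the measurement likelihoods:
  fixture misalignment: 0.52 × 0.66 × 0.34 × 0.05 = 0.0058344
  program parameter change: 0.35 × 0.43 × 0.18 × 0.50 = 0.013545
  temperature drift: 0.13 × 0.23 × 0.75 × 0.80 = 0.01794
The unnormalized weights sum to 0.037319.
P(fixture misalignment | evidence) = 0.0058344 / 0.037319 ≈ 0.156
P(program parameter change | evidence) = 0.013545 / 0.037319 ≈ 0.363
P(temperature drift | evidence) = 0.01794 / 0.037319 ≈ 0.481

0.156, 0.363, 0.481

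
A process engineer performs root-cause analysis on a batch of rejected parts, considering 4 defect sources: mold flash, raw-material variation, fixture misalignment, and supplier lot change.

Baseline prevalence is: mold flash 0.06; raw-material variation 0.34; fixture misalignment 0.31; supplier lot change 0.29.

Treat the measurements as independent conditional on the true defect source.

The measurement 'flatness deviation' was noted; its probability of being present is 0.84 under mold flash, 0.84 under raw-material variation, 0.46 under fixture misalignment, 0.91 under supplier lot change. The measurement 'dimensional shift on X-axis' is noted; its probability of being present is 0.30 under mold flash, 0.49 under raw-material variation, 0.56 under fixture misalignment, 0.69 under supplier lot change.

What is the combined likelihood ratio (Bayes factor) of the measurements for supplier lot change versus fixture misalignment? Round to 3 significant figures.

Take the product of per-measurement likelihoods under each hypothesis, then divide.
  supplier lot change: 0.91 × 0.69 = 0.6279
  fixture misalignment: 0.46 × 0.56 = 0.2576
Bayes factor = 0.6279 / 0.2576 ≈ 2.44

2.44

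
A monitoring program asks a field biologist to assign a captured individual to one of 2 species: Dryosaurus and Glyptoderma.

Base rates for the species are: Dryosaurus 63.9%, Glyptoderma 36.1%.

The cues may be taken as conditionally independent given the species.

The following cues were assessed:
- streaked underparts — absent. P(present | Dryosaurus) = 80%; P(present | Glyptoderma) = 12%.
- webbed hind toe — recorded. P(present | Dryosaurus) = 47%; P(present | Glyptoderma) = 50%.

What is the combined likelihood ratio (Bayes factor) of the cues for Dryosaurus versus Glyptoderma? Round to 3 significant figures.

0.214

The Bayes factor is the ratio of the joint likelihoods of the cue pattern under the two hypotheses (using 1 − P(present | H) for each absent cue).
  Dryosaurus: (1 − 0.80) × 0.47 = 0.094
  Glyptoderma: (1 − 0.12) × 0.50 = 0.44
Bayes factor = 0.094 / 0.44 ≈ 0.214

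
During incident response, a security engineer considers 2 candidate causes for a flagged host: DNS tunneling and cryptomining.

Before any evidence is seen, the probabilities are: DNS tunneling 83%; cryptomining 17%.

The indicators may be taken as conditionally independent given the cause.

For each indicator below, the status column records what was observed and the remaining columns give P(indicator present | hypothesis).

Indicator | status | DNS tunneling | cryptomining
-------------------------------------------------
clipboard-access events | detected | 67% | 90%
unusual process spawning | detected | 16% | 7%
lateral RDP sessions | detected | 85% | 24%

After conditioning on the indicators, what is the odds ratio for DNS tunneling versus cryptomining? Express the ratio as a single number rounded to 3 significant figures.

29.4

The normalizing constant cancels in an odds ratio, so compute prior × likelihood for the two hypotheses only:
  DNS tunneling: 0.83 × 0.67 × 0.16 × 0.85 = 0.07563
  cryptomining: 0.17 × 0.90 × 0.07 × 0.24 = 0.0025704
Odds(DNS tunneling : cryptomining) = 0.07563 / 0.0025704 ≈ 29.4.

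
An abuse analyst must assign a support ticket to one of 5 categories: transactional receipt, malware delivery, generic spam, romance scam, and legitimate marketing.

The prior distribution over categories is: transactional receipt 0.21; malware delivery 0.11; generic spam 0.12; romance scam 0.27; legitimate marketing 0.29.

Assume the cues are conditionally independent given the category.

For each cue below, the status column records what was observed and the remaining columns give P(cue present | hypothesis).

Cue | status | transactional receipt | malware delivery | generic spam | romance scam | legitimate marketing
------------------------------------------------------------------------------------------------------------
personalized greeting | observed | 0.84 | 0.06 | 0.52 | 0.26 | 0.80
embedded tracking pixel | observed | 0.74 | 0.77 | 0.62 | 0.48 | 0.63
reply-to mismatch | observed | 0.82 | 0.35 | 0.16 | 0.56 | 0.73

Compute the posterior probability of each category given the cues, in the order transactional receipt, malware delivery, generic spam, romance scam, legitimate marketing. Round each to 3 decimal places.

0.445, 0.007, 0.026, 0.078, 0.444

By Bayes' rule with conditional independence, the unnormalized weight for each hypothesis is prior × ∏ likelihoods:
  transactional receipt: 0.21 × 0.84 × 0.74 × 0.82 = 0.10704
  malware delivery: 0.11 × 0.06 × 0.77 × 0.35 = 0.0017787
  generic spam: 0.12 × 0.52 × 0.62 × 0.16 = 0.0061901
  romance scam: 0.27 × 0.26 × 0.48 × 0.56 = 0.01887
  legitimate marketing: 0.29 × 0.80 × 0.63 × 0.73 = 0.1067
Normalizing constant Z = 0.10704 + 0.0017787 + 0.0061901 + 0.01887 + 0.1067 = 0.24057.
P(transactional receipt | evidence) = 0.10704 / 0.24057 ≈ 0.445
P(malware delivery | evidence) = 0.0017787 / 0.24057 ≈ 0.007
P(generic spam | evidence) = 0.0061901 / 0.24057 ≈ 0.026
P(romance scam | evidence) = 0.01887 / 0.24057 ≈ 0.078
P(legitimate marketing | evidence) = 0.1067 / 0.24057 ≈ 0.444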